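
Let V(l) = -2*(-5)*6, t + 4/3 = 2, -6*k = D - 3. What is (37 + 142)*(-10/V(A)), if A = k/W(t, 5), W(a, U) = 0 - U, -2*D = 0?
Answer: -179/6 ≈ -29.833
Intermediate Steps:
D = 0 (D = -½*0 = 0)
k = ½ (k = -(0 - 3)/6 = -⅙*(-3) = ½ ≈ 0.50000)
t = ⅔ (t = -4/3 + 2 = ⅔ ≈ 0.66667)
W(a, U) = -U
A = -⅒ (A = 1/(2*((-1*5))) = (½)/(-5) = (½)*(-⅕) = -⅒ ≈ -0.10000)
V(l) = 60 (V(l) = 10*6 = 60)
(37 + 142)*(-10/V(A)) = (37 + 142)*(-10/60) = 179*(-10*1/60) = 179*(-⅙) = -179/6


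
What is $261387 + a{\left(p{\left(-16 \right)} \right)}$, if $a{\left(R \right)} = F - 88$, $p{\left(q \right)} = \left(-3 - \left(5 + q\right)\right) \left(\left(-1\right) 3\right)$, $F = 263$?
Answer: $261562$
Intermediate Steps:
$p{\left(q \right)} = 24 + 3 q$ ($p{\left(q \right)} = \left(-8 - q\right) \left(-3\right) = 24 + 3 q$)
$a{\left(R \right)} = 175$ ($a{\left(R \right)} = 263 - 88 = 175$)
$261387 + a{\left(p{\left(-16 \right)} \right)} = 261387 + 175 = 261562$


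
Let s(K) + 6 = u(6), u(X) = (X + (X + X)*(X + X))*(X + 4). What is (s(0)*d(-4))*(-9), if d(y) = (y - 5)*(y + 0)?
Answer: -484056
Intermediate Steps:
d(y) = y*(-5 + y) (d(y) = (-5 + y)*y = y*(-5 + y))
u(X) = (4 + X)*(X + 4*X²) (u(X) = (X + (2*X)*(2*X))*(4 + X) = (X + 4*X²)*(4 + X) = (4 + X)*(X + 4*X²))
s(K) = 1494 (s(K) = -6 + 6*(4 + 4*6² + 17*6) = -6 + 6*(4 + 4*36 + 102) = -6 + 6*(4 + 144 + 102) = -6 + 6*250 = -6 + 1500 = 1494)
(s(0)*d(-4))*(-9) = (1494*(-4*(-5 - 4)))*(-9) = (1494*(-4*(-9)))*(-9) = (1494*36)*(-9) = 53784*(-9) = -484056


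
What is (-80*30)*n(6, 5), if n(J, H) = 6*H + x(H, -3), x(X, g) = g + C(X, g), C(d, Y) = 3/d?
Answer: -66240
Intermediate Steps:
x(X, g) = g + 3/X
n(J, H) = -3 + 3/H + 6*H (n(J, H) = 6*H + (-3 + 3/H) = -3 + 3/H + 6*H)
(-80*30)*n(6, 5) = (-80*30)*(-3 + 3/5 + 6*5) = -2400*(-3 + 3*(1/5) + 30) = -2400*(-3 + 3/5 + 30) = -2400*138/5 = -66240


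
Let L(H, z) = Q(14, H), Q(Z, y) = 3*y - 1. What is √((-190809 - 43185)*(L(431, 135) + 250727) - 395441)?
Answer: I*√58971329327 ≈ 2.4284e+5*I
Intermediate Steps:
Q(Z, y) = -1 + 3*y
L(H, z) = -1 + 3*H
√((-190809 - 43185)*(L(431, 135) + 250727) - 395441) = √((-190809 - 43185)*((-1 + 3*431) + 250727) - 395441) = √(-233994*((-1 + 1293) + 250727) - 395441) = √(-233994*(1292 + 250727) - 395441) = √(-233994*252019 - 395441) = √(-58970933886 - 395441) = √(-58971329327) = I*√58971329327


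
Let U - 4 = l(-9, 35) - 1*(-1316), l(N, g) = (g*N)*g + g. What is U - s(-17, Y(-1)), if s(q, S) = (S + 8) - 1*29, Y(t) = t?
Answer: -9648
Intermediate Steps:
l(N, g) = g + N*g**2 (l(N, g) = (N*g)*g + g = N*g**2 + g = g + N*g**2)
s(q, S) = -21 + S (s(q, S) = (8 + S) - 29 = -21 + S)
U = -9670 (U = 4 + (35*(1 - 9*35) - 1*(-1316)) = 4 + (35*(1 - 315) + 1316) = 4 + (35*(-314) + 1316) = 4 + (-10990 + 1316) = 4 - 9674 = -9670)
U - s(-17, Y(-1)) = -9670 - (-21 - 1) = -9670 - 1*(-22) = -9670 + 22 = -9648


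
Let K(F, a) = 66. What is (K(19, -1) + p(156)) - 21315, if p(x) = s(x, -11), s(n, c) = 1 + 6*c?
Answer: -21314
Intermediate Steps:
p(x) = -65 (p(x) = 1 + 6*(-11) = 1 - 66 = -65)
(K(19, -1) + p(156)) - 21315 = (66 - 65) - 21315 = 1 - 21315 = -21314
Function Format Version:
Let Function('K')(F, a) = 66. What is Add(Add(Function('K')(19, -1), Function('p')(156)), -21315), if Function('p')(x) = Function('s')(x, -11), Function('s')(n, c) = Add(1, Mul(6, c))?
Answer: -21314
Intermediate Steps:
Function('p')(x) = -65 (Function('p')(x) = Add(1, Mul(6, -11)) = Add(1, -66) = -65)
Add(Add(Function('K')(19, -1), Function('p')(156)), -21315) = Add(Add(66, -65), -21315) = Add(1, -21315) = -21314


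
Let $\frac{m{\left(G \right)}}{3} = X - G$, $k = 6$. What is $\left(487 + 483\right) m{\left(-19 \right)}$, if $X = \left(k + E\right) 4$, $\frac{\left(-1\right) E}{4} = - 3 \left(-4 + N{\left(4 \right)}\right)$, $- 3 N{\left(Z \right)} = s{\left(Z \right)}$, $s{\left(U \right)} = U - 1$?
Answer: $-573270$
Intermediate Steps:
$s{\left(U \right)} = -1 + U$ ($s{\left(U \right)} = U - 1 = -1 + U$)
$N{\left(Z \right)} = \frac{1}{3} - \frac{Z}{3}$ ($N{\left(Z \right)} = - \frac{-1 + Z}{3} = \frac{1}{3} - \frac{Z}{3}$)
$E = -60$ ($E = - 4 \left(- 3 \left(-4 + \left(\frac{1}{3} - \frac{4}{3}\right)\right)\right) = - 4 \left(- 3 \left(-4 - 1\right)\right) = - 4 \left(\left(-3\right) \left(-5\right)\right) = \left(-4\right) 15 = -60$)
$X = -216$ ($X = \left(6 - 60\right) 4 = \left(-54\right) 4 = -216$)
$m{\left(G \right)} = -648 - 3 G$ ($m{\left(G \right)} = 3 \left(-216 - G\right) = -648 - 3 G$)
$\left(487 + 483\right) m{\left(-19 \right)} = \left(487 + 483\right) \left(-648 - -57\right) = 970 \left(-648 + 57\right) = 970 \left(-591\right) = -573270$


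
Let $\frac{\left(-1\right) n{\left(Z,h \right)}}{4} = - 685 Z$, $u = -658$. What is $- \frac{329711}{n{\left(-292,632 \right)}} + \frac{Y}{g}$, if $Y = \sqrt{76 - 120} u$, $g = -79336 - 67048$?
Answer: $\frac{329711}{800080} + \frac{47 i \sqrt{11}}{5228} \approx 0.4121 + 0.029817 i$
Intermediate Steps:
$n{\left(Z,h \right)} = 2740 Z$ ($n{\left(Z,h \right)} = - 4 \left(- 685 Z\right) = 2740 Z$)
$g = -146384$
$Y = - 1316 i \sqrt{11}$ ($Y = \sqrt{76 - 120} \left(-658\right) = \sqrt{-44} \left(-658\right) = 2 i \sqrt{11} \left(-658\right) = - 1316 i \sqrt{11} \approx - 4364.7 i$)
$- \frac{329711}{n{\left(-292,632 \right)}} + \frac{Y}{g} = - \frac{329711}{2740 \left(-292\right)} + \frac{\left(-1316\right) i \sqrt{11}}{-146384} = - \frac{329711}{-800080} + - 1316 i \sqrt{11} \left(- \frac{1}{146384}\right) = \left(-329711\right) \left(- \frac{1}{800080}\right) + \frac{47 i \sqrt{11}}{5228} = \frac{329711}{800080} + \frac{47 i \sqrt{11}}{5228}$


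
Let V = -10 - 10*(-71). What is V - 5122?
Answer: -4422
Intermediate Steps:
V = 700 (V = -10 + 710 = 700)
V - 5122 = 700 - 5122 = -4422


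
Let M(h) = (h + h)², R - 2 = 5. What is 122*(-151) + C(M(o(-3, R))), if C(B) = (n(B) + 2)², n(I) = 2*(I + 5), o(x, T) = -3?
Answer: -11366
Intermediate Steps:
R = 7 (R = 2 + 5 = 7)
n(I) = 10 + 2*I (n(I) = 2*(5 + I) = 10 + 2*I)
M(h) = 4*h² (M(h) = (2*h)² = 4*h²)
C(B) = (12 + 2*B)² (C(B) = ((10 + 2*B) + 2)² = (12 + 2*B)²)
122*(-151) + C(M(o(-3, R))) = 122*(-151) + 4*(6 + 4*(-3)²)² = -18422 + 4*(6 + 4*9)² = -18422 + 4*(6 + 36)² = -18422 + 4*42² = -18422 + 4*1764 = -18422 + 7056 = -11366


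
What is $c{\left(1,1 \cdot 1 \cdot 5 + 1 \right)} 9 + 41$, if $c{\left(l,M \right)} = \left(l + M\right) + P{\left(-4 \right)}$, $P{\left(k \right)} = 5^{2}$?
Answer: $329$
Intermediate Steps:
$P{\left(k \right)} = 25$
$c{\left(l,M \right)} = 25 + M + l$ ($c{\left(l,M \right)} = \left(l + M\right) + 25 = \left(M + l\right) + 25 = 25 + M + l$)
$c{\left(1,1 \cdot 1 \cdot 5 + 1 \right)} 9 + 41 = \left(25 + \left(1 \cdot 1 \cdot 5 + 1\right) + 1\right) 9 + 41 = \left(25 + \left(1 \cdot 5 + 1\right) + 1\right) 9 + 41 = \left(25 + \left(5 + 1\right) + 1\right) 9 + 41 = \left(25 + 6 + 1\right) 9 + 41 = 32 \cdot 9 + 41 = 288 + 41 = 329$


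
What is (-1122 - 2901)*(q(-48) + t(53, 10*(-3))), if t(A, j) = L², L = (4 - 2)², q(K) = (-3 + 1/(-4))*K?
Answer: -691956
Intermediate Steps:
q(K) = -13*K/4 (q(K) = (-3 - ¼)*K = -13*K/4)
L = 4 (L = 2² = 4)
t(A, j) = 16 (t(A, j) = 4² = 16)
(-1122 - 2901)*(q(-48) + t(53, 10*(-3))) = (-1122 - 2901)*(-13/4*(-48) + 16) = -4023*(156 + 16) = -4023*172 = -691956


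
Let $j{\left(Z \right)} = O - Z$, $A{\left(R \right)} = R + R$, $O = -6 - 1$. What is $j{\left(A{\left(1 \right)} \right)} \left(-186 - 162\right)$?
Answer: $3132$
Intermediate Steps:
$O = -7$ ($O = -6 - 1 = -7$)
$A{\left(R \right)} = 2 R$
$j{\left(Z \right)} = -7 - Z$
$j{\left(A{\left(1 \right)} \right)} \left(-186 - 162\right) = \left(-7 - 2 \cdot 1\right) \left(-186 - 162\right) = \left(-7 - 2\right) \left(-348\right) = \left(-9\right) \left(-348\right) = 3132$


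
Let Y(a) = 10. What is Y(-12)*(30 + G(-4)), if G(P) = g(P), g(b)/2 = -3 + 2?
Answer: 280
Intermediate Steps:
g(b) = -2 (g(b) = 2*(-3 + 2) = 2*(-1) = -2)
G(P) = -2
Y(-12)*(30 + G(-4)) = 10*(30 - 2) = 10*28 = 280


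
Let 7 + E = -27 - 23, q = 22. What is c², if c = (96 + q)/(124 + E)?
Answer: 13924/4489 ≈ 3.1018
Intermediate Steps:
E = -57 (E = -7 + (-27 - 23) = -7 - 50 = -57)
c = 118/67 (c = (96 + 22)/(124 - 57) = 118/67 ≈ 1.7612)
c² = (118/67)² = 13924/4489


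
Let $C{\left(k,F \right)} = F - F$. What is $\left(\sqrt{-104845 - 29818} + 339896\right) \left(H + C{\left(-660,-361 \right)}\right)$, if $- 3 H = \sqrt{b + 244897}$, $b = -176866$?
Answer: $\sqrt{7559} \left(-339896 - i \sqrt{134663}\right) \approx -2.9551 \cdot 10^{7} - 31905.0 i$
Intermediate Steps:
$C{\left(k,F \right)} = 0$
$H = - \sqrt{7559}$ ($H = - \frac{\sqrt{-176866 + 244897}}{3} = - \frac{\sqrt{68031}}{3} = - \frac{3 \sqrt{7559}}{3} = - \sqrt{7559} \approx -86.943$)
$\left(\sqrt{-104845 - 29818} + 339896\right) \left(H + C{\left(-660,-361 \right)}\right) = \left(\sqrt{-104845 - 29818} + 339896\right) \left(- \sqrt{7559} + 0\right) = \left(\sqrt{-134663} + 339896\right) \left(- \sqrt{7559}\right) = \left(i \sqrt{134663} + 339896\right) \left(- \sqrt{7559}\right) = \left(339896 + i \sqrt{134663}\right) \left(- \sqrt{7559}\right) = - \sqrt{7559} \left(339896 + i \sqrt{134663}\right)$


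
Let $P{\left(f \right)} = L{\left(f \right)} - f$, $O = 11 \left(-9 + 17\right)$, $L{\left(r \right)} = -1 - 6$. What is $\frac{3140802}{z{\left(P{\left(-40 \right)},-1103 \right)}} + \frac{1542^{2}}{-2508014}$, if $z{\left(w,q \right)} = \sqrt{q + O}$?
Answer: $- \frac{1188882}{1254007} - \frac{448686 i \sqrt{1015}}{145} \approx -0.94807 - 98584.0 i$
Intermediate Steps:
$L{\left(r \right)} = -7$ ($L{\left(r \right)} = -1 - 6 = -7$)
$O = 88$ ($O = 11 \cdot 8 = 88$)
$P{\left(f \right)} = -7 - f$
$z{\left(w,q \right)} = \sqrt{88 + q}$ ($z{\left(w,q \right)} = \sqrt{q + 88} = \sqrt{88 + q}$)
$\frac{3140802}{z{\left(P{\left(-40 \right)},-1103 \right)}} + \frac{1542^{2}}{-2508014} = \frac{3140802}{\sqrt{88 - 1103}} + \frac{1542^{2}}{-2508014} = \frac{3140802}{\sqrt{-1015}} + 2377764 \left(- \frac{1}{2508014}\right) = \frac{3140802}{i \sqrt{1015}} - \frac{1188882}{1254007} = 3140802 \left(- \frac{i \sqrt{1015}}{1015}\right) - \frac{1188882}{1254007} = - \frac{448686 i \sqrt{1015}}{145} - \frac{1188882}{1254007} = - \frac{1188882}{1254007} - \frac{448686 i \sqrt{1015}}{145}$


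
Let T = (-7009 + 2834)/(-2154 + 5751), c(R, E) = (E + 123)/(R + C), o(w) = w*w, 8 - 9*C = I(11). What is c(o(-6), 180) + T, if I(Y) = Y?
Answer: 2822948/384879 ≈ 7.3346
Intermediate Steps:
C = -⅓ (C = 8/9 - ⅑*11 = 8/9 - 11/9 = -⅓ ≈ -0.33333)
o(w) = w²
c(R, E) = (123 + E)/(-⅓ + R) (c(R, E) = (E + 123)/(R - ⅓) = (123 + E)/(-⅓ + R))
T = -4175/3597 ≈ -1.1607
c(o(-6), 180) + T = 3*(123 + 180)/(-1 + 3*(-6)²) - 4175/3597 = 3*303/(-1 + 3*36) - 4175/3597 = 3*303/(-1 + 108) - 4175/3597 = 3*303/107 - 4175/3597 = 3*(1/107)*303 - 4175/3597 = 909/107 - 4175/3597 = 2822948/384879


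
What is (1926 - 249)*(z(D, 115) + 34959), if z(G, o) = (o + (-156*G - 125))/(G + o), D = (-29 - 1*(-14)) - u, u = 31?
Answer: 1352409383/23 ≈ 5.8800e+7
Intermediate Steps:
D = -46 (D = (-29 - 1*(-14)) - 1*31 = (-29 + 14) - 31 = -15 - 31 = -46)
z(G, o) = (-125 + o - 156*G)/(G + o) (z(G, o) = (o + (-125 - 156*G))/(G + o) = (-125 + o - 156*G)/(G + o))
(1926 - 249)*(z(D, 115) + 34959) = (1926 - 249)*((-125 + 115 - 156*(-46))/(-46 + 115) + 34959) = 1677*((-125 + 115 + 7176)/69 + 34959) = 1677*((1/69)*7166 + 34959) = 1677*(7166/69 + 34959) = 1677*(2419337/69) = 1352409383/23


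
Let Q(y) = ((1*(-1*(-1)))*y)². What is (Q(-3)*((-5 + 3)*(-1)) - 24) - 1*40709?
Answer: -40715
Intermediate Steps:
Q(y) = y² (Q(y) = ((1*1)*y)² = (1*y)² = y²)
(Q(-3)*((-5 + 3)*(-1)) - 24) - 1*40709 = ((-3)²*((-5 + 3)*(-1)) - 24) - 1*40709 = (9*(-2*(-1)) - 24) - 40709 = (9*2 - 24) - 40709 = (18 - 24) - 40709 = -6 - 40709 = -40715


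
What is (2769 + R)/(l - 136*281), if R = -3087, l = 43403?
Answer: -106/1729 ≈ -0.061307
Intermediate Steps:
(2769 + R)/(l - 136*281) = (2769 - 3087)/(43403 - 136*281) = -318/(43403 - 38216) = -318/5187 = -318*1/5187 = -106/1729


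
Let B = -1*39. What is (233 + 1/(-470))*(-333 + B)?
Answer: -20368674/235 ≈ -86675.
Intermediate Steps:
B = -39
(233 + 1/(-470))*(-333 + B) = (233 + 1/(-470))*(-333 - 39) = (233 - 1/470)*(-372) = (109509/470)*(-372) = -20368674/235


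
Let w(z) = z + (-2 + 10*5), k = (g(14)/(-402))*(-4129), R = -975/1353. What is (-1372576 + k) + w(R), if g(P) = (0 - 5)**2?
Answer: -248795647631/181302 ≈ -1.3723e+6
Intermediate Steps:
g(P) = 25 (g(P) = (-5)**2 = 25)
R = -325/451 (R = -975*1/1353 = -325/451 ≈ -0.72062)
k = 103225/402 (k = (25/(-402))*(-4129) = (25*(-1/402))*(-4129) = -25/402*(-4129) = 103225/402 ≈ 256.78)
w(z) = 48 + z (w(z) = z + (-2 + 50) = z + 48 = 48 + z)
(-1372576 + k) + w(R) = (-1372576 + 103225/402) + (48 - 325/451) = -551672327/402 + 21323/451 = -248795647631/181302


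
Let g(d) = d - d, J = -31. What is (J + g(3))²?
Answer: 961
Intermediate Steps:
g(d) = 0
(J + g(3))² = (-31 + 0)² = (-31)² = 961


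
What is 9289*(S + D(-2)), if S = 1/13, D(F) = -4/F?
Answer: 250803/13 ≈ 19293.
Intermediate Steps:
S = 1/13 ≈ 0.076923
9289*(S + D(-2)) = 9289*(1/13 - 4/(-2)) = 9289*(1/13 - 4*(-½)) = 9289*(1/13 + 2) = 9289*(27/13) = 250803/13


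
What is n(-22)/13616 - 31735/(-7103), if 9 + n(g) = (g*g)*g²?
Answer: 56647573/2613904 ≈ 21.672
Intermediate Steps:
n(g) = -9 + g⁴ (n(g) = -9 + (g*g)*g² = -9 + g²*g² = -9 + g⁴)
n(-22)/13616 - 31735/(-7103) = (-9 + (-22)⁴)/13616 - 31735/(-7103) = (-9 + 234256)*(1/13616) - 31735*(-1/7103) = 234247*(1/13616) + 31735/7103 = 6331/368 + 31735/7103 = 56647573/2613904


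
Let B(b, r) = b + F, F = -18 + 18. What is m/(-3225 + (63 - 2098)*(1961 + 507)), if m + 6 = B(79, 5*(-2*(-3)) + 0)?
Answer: -73/5025605 ≈ -1.4526e-5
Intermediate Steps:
F = 0
B(b, r) = b (B(b, r) = b + 0 = b)
m = 73 (m = -6 + 79 = 73)
m/(-3225 + (63 - 2098)*(1961 + 507)) = 73/(-3225 + (63 - 2098)*(1961 + 507)) = 73/(-3225 - 2035*2468) = 73/(-3225 - 5022380) = 73/(-5025605) = 73*(-1/5025605) = -73/5025605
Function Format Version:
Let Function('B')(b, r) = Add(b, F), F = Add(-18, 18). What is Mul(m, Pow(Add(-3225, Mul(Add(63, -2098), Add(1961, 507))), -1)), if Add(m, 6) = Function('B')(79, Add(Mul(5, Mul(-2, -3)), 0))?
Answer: Rational(-73, 5025605) ≈ -1.4526e-5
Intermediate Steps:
F = 0
Function('B')(b, r) = b (Function('B')(b, r) = Add(b, 0) = b)
m = 73 (m = Add(-6, 79) = 73)
Mul(m, Pow(Add(-3225, Mul(Add(63, -2098), Add(1961, 507))), -1)) = Mul(73, Pow(Add(-3225, Mul(Add(63, -2098), Add(1961, 507))), -1)) = Mul(73, Pow(Add(-3225, Mul(-2035, 2468)), -1)) = Mul(73, Pow(Add(-3225, -5022380), -1)) = Mul(73, Pow(-5025605, -1)) = Mul(73, Rational(-1, 5025605)) = Rational(-73, 5025605)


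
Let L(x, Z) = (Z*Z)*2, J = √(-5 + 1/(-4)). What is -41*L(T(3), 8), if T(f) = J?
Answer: -5248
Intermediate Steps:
J = I*√21/2 (J = √(-5 - ¼) = √(-21/4) = I*√21/2 ≈ 2.2913*I)
T(f) = I*√21/2
L(x, Z) = 2*Z² (L(x, Z) = Z²*2 = 2*Z²)
-41*L(T(3), 8) = -82*8² = -82*64 = -41*128 = -5248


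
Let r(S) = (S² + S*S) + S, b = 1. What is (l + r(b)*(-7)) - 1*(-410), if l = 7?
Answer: 396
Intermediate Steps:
r(S) = S + 2*S² (r(S) = (S² + S²) + S = 2*S² + S = S + 2*S²)
(l + r(b)*(-7)) - 1*(-410) = (7 + (1*(1 + 2*1))*(-7)) - 1*(-410) = (7 + (1*(1 + 2))*(-7)) + 410 = (7 + (1*3)*(-7)) + 410 = (7 + 3*(-7)) + 410 = (7 - 21) + 410 = -14 + 410 = 396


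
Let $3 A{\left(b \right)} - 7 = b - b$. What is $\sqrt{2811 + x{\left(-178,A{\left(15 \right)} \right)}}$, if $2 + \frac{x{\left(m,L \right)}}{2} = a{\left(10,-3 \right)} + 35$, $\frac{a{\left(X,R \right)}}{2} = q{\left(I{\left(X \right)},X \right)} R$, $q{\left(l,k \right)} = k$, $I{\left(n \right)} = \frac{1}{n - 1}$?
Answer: $\sqrt{2757} \approx 52.507$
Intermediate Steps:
$I{\left(n \right)} = \frac{1}{-1 + n}$
$A{\left(b \right)} = \frac{7}{3}$ ($A{\left(b \right)} = \frac{7}{3} + \frac{b - b}{3} = \frac{7}{3} + \frac{1}{3} \cdot 0 = \frac{7}{3} + 0 = \frac{7}{3}$)
$a{\left(X,R \right)} = 2 R X$ ($a{\left(X,R \right)} = 2 X R = 2 R X$)
$x{\left(m,L \right)} = -54$ ($x{\left(m,L \right)} = -4 + 2 \left(2 \left(-3\right) 10 + 35\right) = -4 + 2 \left(-60 + 35\right) = -4 + 2 \left(-25\right) = -4 - 50 = -54$)
$\sqrt{2811 + x{\left(-178,A{\left(15 \right)} \right)}} = \sqrt{2811 - 54} = \sqrt{2757}$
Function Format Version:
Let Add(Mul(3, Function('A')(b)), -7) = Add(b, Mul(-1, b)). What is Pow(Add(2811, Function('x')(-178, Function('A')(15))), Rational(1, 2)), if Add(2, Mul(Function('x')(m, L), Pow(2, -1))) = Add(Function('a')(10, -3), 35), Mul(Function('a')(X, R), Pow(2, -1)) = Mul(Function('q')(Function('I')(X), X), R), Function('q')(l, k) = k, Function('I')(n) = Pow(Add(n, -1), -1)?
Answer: Pow(2757, Rational(1, 2)) ≈ 52.507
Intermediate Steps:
Function('I')(n) = Pow(Add(-1, n), -1)
Function('A')(b) = Rational(7, 3) (Function('A')(b) = Add(Rational(7, 3), Mul(Rational(1, 3), Add(b, Mul(-1, b)))) = Add(Rational(7, 3), Mul(Rational(1, 3), 0)) = Add(Rational(7, 3), 0) = Rational(7, 3))
Function('a')(X, R) = Mul(2, R, X) (Function('a')(X, R) = Mul(2, Mul(X, R)) = Mul(2, Mul(R, X)) = Mul(2, R, X))
Function('x')(m, L) = -54 (Function('x')(m, L) = Add(-4, Mul(2, Add(Mul(2, -3, 10), 35))) = Add(-4, Mul(2, Add(-60, 35))) = Add(-4, Mul(2, -25)) = Add(-4, -50) = -54)
Pow(Add(2811, Function('x')(-178, Function('A')(15))), Rational(1, 2)) = Pow(Add(2811, -54), Rational(1, 2)) = Pow(2757, Rational(1, 2))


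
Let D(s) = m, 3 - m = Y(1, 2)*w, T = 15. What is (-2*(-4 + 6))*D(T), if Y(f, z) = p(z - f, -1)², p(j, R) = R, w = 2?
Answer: -4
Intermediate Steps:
Y(f, z) = 1 (Y(f, z) = (-1)² = 1)
m = 1 (m = 3 - 2 = 1)
D(s) = 1
(-2*(-4 + 6))*D(T) = -2*(-4 + 6)*1 = -2*2*1 = -4*1 = -4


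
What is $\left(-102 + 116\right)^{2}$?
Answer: $196$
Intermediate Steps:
$\left(-102 + 116\right)^{2} = 14^{2} = 196$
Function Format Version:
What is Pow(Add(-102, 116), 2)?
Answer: 196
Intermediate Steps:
Pow(Add(-102, 116), 2) = Pow(14, 2) = 196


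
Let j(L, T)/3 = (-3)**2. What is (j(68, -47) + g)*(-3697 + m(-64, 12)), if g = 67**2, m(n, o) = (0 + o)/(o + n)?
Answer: -217057024/13 ≈ -1.6697e+7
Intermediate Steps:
j(L, T) = 27 (j(L, T) = 3*(-3)**2 = 3*9 = 27)
m(n, o) = o/(n + o)
g = 4489
(j(68, -47) + g)*(-3697 + m(-64, 12)) = (27 + 4489)*(-3697 + 12/(-64 + 12)) = 4516*(-3697 + 12/(-52)) = 4516*(-3697 + 12*(-1/52)) = 4516*(-3697 - 3/13) = 4516*(-48064/13) = -217057024/13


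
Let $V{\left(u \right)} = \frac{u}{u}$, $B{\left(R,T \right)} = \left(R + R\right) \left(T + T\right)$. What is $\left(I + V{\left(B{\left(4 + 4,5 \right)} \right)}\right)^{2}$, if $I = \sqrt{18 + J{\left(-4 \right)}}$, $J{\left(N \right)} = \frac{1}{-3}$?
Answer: $\frac{\left(3 + \sqrt{159}\right)^{2}}{9} \approx 27.073$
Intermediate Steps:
$J{\left(N \right)} = - \frac{1}{3}$
$B{\left(R,T \right)} = 4 R T$ ($B{\left(R,T \right)} = 2 R 2 T = 4 R T$)
$V{\left(u \right)} = 1$
$I = \frac{\sqrt{159}}{3}$ ($I = \sqrt{18 - \frac{1}{3}} = \sqrt{\frac{53}{3}} = \frac{\sqrt{159}}{3} \approx 4.2032$)
$\left(I + V{\left(B{\left(4 + 4,5 \right)} \right)}\right)^{2} = \left(\frac{\sqrt{159}}{3} + 1\right)^{2} = \left(1 + \frac{\sqrt{159}}{3}\right)^{2}$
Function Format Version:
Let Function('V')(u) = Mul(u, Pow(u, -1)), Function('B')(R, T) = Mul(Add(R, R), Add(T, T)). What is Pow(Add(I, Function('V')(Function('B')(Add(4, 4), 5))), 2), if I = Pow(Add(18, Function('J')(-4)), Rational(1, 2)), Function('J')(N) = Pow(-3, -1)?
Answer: Mul(Rational(1, 9), Pow(Add(3, Pow(159, Rational(1, 2))), 2)) ≈ 27.073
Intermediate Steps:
Function('J')(N) = Rational(-1, 3)
Function('B')(R, T) = Mul(4, R, T) (Function('B')(R, T) = Mul(Mul(2, R), Mul(2, T)) = Mul(4, R, T))
Function('V')(u) = 1
I = Mul(Rational(1, 3), Pow(159, Rational(1, 2))) (I = Pow(Add(18, Rational(-1, 3)), Rational(1, 2)) = Pow(Rational(53, 3), Rational(1, 2)) = Mul(Rational(1, 3), Pow(159, Rational(1, 2))) ≈ 4.2032)
Pow(Add(I, Function('V')(Function('B')(Add(4, 4), 5))), 2) = Pow(Add(Mul(Rational(1, 3), Pow(159, Rational(1, 2))), 1), 2) = Pow(Add(1, Mul(Rational(1, 3), Pow(159, Rational(1, 2)))), 2)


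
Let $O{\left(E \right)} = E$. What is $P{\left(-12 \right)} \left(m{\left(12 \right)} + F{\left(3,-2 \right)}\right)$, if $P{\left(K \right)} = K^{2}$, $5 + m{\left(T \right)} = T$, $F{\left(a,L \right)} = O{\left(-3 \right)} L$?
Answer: $1872$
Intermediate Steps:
$F{\left(a,L \right)} = - 3 L$
$m{\left(T \right)} = -5 + T$
$P{\left(-12 \right)} \left(m{\left(12 \right)} + F{\left(3,-2 \right)}\right) = \left(-12\right)^{2} \left(\left(-5 + 12\right) - -6\right) = 144 \left(7 + 6\right) = 144 \cdot 13 = 1872$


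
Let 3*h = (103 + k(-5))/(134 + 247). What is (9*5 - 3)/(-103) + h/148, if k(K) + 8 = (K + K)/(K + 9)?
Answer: -383533/941832 ≈ -0.40722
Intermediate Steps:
k(K) = -8 + 2*K/(9 + K) (k(K) = -8 + (K + K)/(K + 9) = -8 + (2*K)/(9 + K) = -8 + 2*K/(9 + K))
h = 185/2286 (h = ((103 + 6*(-12 - 1*(-5))/(9 - 5))/(134 + 247))/3 = ((103 + 6*(-12 + 5)/4)/381)/3 = ((103 + 6*(¼)*(-7))*(1/381))/3 = ((103 - 21/2)*(1/381))/3 = ((185/2)*(1/381))/3 = (⅓)*(185/762) = 185/2286 ≈ 0.080927)
(9*5 - 3)/(-103) + h/148 = (9*5 - 3)/(-103) + (185/2286)/148 = (45 - 3)*(-1/103) + (185/2286)*(1/148) = 42*(-1/103) + 5/9144 = -42/103 + 5/9144 = -383533/941832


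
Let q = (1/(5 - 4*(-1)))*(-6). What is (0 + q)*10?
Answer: -20/3 ≈ -6.6667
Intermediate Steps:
q = -2/3 (q = (1/(5 + 4))*(-6) = (1/9)*(-6) = -2/3 ≈ -0.66667)
(0 + q)*10 = (0 - 2/3)*10 = -2/3*10 = -20/3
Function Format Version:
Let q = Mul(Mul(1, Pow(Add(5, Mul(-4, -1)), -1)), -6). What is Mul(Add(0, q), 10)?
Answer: Rational(-20, 3) ≈ -6.6667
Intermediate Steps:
q = Rational(-2, 3) (q = Mul(Mul(1, Pow(Add(5, 4), -1)), -6) = Mul(Mul(1, Pow(9, -1)), -6) = Mul(Mul(1, Rational(1, 9)), -6) = Mul(Rational(1, 9), -6) = Rational(-2, 3) ≈ -0.66667)
Mul(Add(0, q), 10) = Mul(Add(0, Rational(-2, 3)), 10) = Mul(Rational(-2, 3), 10) = Rational(-20, 3)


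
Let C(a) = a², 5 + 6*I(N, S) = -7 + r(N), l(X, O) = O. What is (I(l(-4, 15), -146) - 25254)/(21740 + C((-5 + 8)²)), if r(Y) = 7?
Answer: -151529/130926 ≈ -1.1574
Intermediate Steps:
I(N, S) = -⅚ (I(N, S) = -⅚ + (-7 + 7)/6 = -⅚ + (⅙)*0 = -⅚ + 0 = -⅚)
(I(l(-4, 15), -146) - 25254)/(21740 + C((-5 + 8)²)) = (-⅚ - 25254)/(21740 + ((-5 + 8)²)²) = -151529/(6*(21740 + (3²)²)) = -151529/(6*(21740 + 9²)) = -151529/(6*(21740 + 81)) = -151529/6/21821 = -151529/6*1/21821 = -151529/130926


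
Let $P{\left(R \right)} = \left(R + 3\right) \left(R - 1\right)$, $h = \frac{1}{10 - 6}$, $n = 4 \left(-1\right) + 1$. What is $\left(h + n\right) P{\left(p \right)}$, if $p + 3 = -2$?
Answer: $-33$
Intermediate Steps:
$n = -3$ ($n = -4 + 1 = -3$)
$h = \frac{1}{4} \approx 0.25$
$p = -5$ ($p = -3 - 2 = -5$)
$P{\left(R \right)} = \left(-1 + R\right) \left(3 + R\right)$ ($P{\left(R \right)} = \left(3 + R\right) \left(-1 + R\right) = \left(-1 + R\right) \left(3 + R\right)$)
$\left(h + n\right) P{\left(p \right)} = \left(\frac{1}{4} - 3\right) \left(-3 + \left(-5\right)^{2} + 2 \left(-5\right)\right) = - \frac{11 \left(-3 + 25 - 10\right)}{4} = \left(- \frac{11}{4}\right) 12 = -33$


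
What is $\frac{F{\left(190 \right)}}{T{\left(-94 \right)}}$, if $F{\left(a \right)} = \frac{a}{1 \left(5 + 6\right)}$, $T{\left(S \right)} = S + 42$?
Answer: $- \frac{95}{286} \approx -0.33217$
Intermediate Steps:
$T{\left(S \right)} = 42 + S$
$F{\left(a \right)} = \frac{a}{11}$ ($F{\left(a \right)} = \frac{a}{1 \cdot 11} = \frac{a}{11}$)
$\frac{F{\left(190 \right)}}{T{\left(-94 \right)}} = \frac{\frac{1}{11} \cdot 190}{42 - 94} = \frac{190}{11 \left(-52\right)} = \frac{190}{11} \left(- \frac{1}{52}\right) = - \frac{95}{286}$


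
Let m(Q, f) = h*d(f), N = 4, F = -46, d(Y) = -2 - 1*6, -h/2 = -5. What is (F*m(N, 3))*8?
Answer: 29440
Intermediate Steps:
h = 10 (h = -2*(-5) = 10)
d(Y) = -8 (d(Y) = -2 - 6 = -8)
m(Q, f) = -80 (m(Q, f) = 10*(-8) = -80)
(F*m(N, 3))*8 = -46*(-80)*8 = 3680*8 = 29440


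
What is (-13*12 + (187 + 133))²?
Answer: 26896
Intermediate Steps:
(-13*12 + (187 + 133))² = (-156 + 320)² = 164² = 26896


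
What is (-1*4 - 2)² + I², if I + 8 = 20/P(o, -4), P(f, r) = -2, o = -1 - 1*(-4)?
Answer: 360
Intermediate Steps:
o = 3 (o = -1 + 4 = 3)
I = -18 (I = -8 + 20/(-2) = -8 + 20*(-½) = -8 - 10 = -18)
(-1*4 - 2)² + I² = (-1*4 - 2)² + (-18)² = (-4 - 2)² + 324 = (-6)² + 324 = 36 + 324 = 360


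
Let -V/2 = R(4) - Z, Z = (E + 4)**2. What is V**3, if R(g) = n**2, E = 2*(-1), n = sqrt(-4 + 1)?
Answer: 2744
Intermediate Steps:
n = I*sqrt(3) (n = sqrt(-3) = I*sqrt(3) ≈ 1.732*I)
E = -2
Z = 4 (Z = (-2 + 4)**2 = 2**2 = 4)
R(g) = -3 (R(g) = (I*sqrt(3))**2 = -3)
V = 14 (V = -2*(-3 - 1*4) = -2*(-3 - 4) = -2*(-7) = 14)
V**3 = 14**3 = 2744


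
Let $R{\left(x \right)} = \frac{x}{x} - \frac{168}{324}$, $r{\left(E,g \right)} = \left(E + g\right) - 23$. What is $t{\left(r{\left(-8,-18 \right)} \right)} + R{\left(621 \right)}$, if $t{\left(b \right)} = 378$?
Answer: $\frac{10219}{27} \approx 378.48$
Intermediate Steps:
$r{\left(E,g \right)} = -23 + E + g$
$R{\left(x \right)} = \frac{13}{27}$ ($R{\left(x \right)} = 1 - \frac{14}{27} = \frac{13}{27}$)
$t{\left(r{\left(-8,-18 \right)} \right)} + R{\left(621 \right)} = 378 + \frac{13}{27} = \frac{10219}{27}$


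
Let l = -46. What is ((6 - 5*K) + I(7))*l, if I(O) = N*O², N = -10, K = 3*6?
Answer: 26404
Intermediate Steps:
K = 18
I(O) = -10*O²
((6 - 5*K) + I(7))*l = ((6 - 5*18) - 10*7²)*(-46) = ((6 - 90) - 10*49)*(-46) = (-84 - 490)*(-46) = -574*(-46) = 26404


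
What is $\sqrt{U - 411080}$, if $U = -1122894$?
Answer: $i \sqrt{1533974} \approx 1238.5 i$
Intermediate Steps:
$\sqrt{U - 411080} = \sqrt{-1122894 - 411080} = \sqrt{-1533974} = i \sqrt{1533974}$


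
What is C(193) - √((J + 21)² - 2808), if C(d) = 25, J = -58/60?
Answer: 25 - I*√2165999/30 ≈ 25.0 - 49.058*I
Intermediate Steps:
J = -29/30 (J = -58*1/60 = -29/30 ≈ -0.96667)
C(193) - √((J + 21)² - 2808) = 25 - √((-29/30 + 21)² - 2808) = 25 - √((601/30)² - 2808) = 25 - √(361201/900 - 2808) = 25 - √(-2165999/900) = 25 - I*√2165999/30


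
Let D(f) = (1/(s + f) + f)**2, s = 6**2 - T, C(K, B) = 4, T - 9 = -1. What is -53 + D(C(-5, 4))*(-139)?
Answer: -2367371/1024 ≈ -2311.9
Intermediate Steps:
T = 8 (T = 9 - 1 = 8)
s = 28 (s = 6**2 - 1*8 = 36 - 8 = 28)
D(f) = (f + 1/(28 + f))**2 (D(f) = (1/(28 + f) + f)**2 = (f + 1/(28 + f))**2)
-53 + D(C(-5, 4))*(-139) = -53 + ((1 + 4**2 + 28*4)**2/(28 + 4)**2)*(-139) = -53 + ((1 + 16 + 112)**2/32**2)*(-139) = -53 + ((1/1024)*129**2)*(-139) = -53 + ((1/1024)*16641)*(-139) = -53 + (16641/1024)*(-139) = -53 - 2313099/1024 = -2367371/1024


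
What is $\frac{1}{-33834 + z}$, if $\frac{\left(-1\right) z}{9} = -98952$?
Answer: $\frac{1}{856734} \approx 1.1672 \cdot 10^{-6}$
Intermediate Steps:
$z = 890568$ ($z = \left(-9\right) \left(-98952\right) = 890568$)
$\frac{1}{-33834 + z} = \frac{1}{-33834 + 890568} = \frac{1}{856734}$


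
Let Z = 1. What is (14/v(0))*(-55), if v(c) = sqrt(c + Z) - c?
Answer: -770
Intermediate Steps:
v(c) = sqrt(1 + c) - c (v(c) = sqrt(c + 1) - c = sqrt(1 + c) - c)
(14/v(0))*(-55) = (14/(sqrt(1 + 0) - 1*0))*(-55) = (14/(sqrt(1) + 0))*(-55) = (14/(1 + 0))*(-55) = (14/1)*(-55) = (14*1)*(-55) = 14*(-55) = -770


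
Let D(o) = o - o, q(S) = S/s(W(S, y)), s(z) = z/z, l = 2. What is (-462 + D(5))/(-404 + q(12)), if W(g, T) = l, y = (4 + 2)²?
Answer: 33/28 ≈ 1.1786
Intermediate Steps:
y = 36 (y = 6² = 36)
W(g, T) = 2
s(z) = 1
q(S) = S (q(S) = S/1 = S*1 = S)
D(o) = 0
(-462 + D(5))/(-404 + q(12)) = (-462 + 0)/(-404 + 12) = -462/(-392) = -462*(-1/392) = 33/28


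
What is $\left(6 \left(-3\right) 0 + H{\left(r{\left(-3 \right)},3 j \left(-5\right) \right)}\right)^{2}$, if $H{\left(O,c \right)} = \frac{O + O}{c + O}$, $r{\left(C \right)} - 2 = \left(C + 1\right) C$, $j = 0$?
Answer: $4$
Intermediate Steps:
$r{\left(C \right)} = 2 + C \left(1 + C\right)$ ($r{\left(C \right)} = 2 + \left(C + 1\right) C = 2 + \left(1 + C\right) C = 2 + C \left(1 + C\right)$)
$H{\left(O,c \right)} = \frac{2 O}{O + c}$
$\left(6 \left(-3\right) 0 + H{\left(r{\left(-3 \right)},3 j \left(-5\right) \right)}\right)^{2} = \left(6 \left(-3\right) 0 + \frac{2 \left(2 - 3 + \left(-3\right)^{2}\right)}{\left(2 - 3 + \left(-3\right)^{2}\right) + 3 \cdot 0 \left(-5\right)}\right)^{2} = \left(\left(-18\right) 0 + \frac{2 \left(2 - 3 + 9\right)}{\left(2 - 3 + 9\right) + 0 \left(-5\right)}\right)^{2} = \left(0 + 2 \cdot 8 \frac{1}{8 + 0}\right)^{2} = \left(0 + 2 \cdot 8 \cdot \frac{1}{8}\right)^{2} = \left(0 + 2\right)^{2} = 2^{2} = 4$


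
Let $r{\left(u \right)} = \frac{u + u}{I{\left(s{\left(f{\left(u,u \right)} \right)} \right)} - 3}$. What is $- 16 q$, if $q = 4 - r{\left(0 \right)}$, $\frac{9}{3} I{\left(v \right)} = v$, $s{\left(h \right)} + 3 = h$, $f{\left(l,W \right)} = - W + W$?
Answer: $-64$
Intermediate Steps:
$f{\left(l,W \right)} = 0$
$s{\left(h \right)} = -3 + h$
$I{\left(v \right)} = \frac{v}{3}$
$r{\left(u \right)} = - \frac{u}{2}$ ($r{\left(u \right)} = \frac{u + u}{\frac{-3 + 0}{3} - 3} = \frac{2 u}{\frac{1}{3} \left(-3\right) - 3} = \frac{2 u}{-1 - 3} = \frac{2 u}{-4} = 2 u \left(- \frac{1}{4}\right) = - \frac{u}{2}$)
$q = 4$ ($q = 4 - \left(- \frac{1}{2}\right) 0 = 4 - 0 = 4 + 0 = 4$)
$- 16 q = \left(-16\right) 4 = -64$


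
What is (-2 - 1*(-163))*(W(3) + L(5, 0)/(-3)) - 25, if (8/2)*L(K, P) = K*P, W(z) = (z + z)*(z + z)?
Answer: 5771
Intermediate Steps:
W(z) = 4*z² (W(z) = (2*z)*(2*z) = 4*z²)
L(K, P) = K*P/4 (L(K, P) = (K*P)/4 = K*P/4)
(-2 - 1*(-163))*(W(3) + L(5, 0)/(-3)) - 25 = (-2 - 1*(-163))*(4*3² + ((¼)*5*0)/(-3)) - 25 = (-2 + 163)*(4*9 + 0*(-⅓)) - 25 = 161*(36 + 0) - 25 = 161*36 - 25 = 5796 - 25 = 5771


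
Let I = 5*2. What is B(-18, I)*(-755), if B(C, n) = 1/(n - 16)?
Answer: 755/6 ≈ 125.83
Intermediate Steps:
I = 10
B(C, n) = 1/(-16 + n)
B(-18, I)*(-755) = -755/(-16 + 10) = -755/(-6) = -⅙*(-755) = 755/6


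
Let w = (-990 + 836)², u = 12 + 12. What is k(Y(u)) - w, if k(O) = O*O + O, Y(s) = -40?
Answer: -22156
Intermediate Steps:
u = 24
w = 23716 (w = (-154)² = 23716)
k(O) = O + O² (k(O) = O² + O = O + O²)
k(Y(u)) - w = -40*(1 - 40) - 1*23716 = -40*(-39) - 23716 = 1560 - 23716 = -22156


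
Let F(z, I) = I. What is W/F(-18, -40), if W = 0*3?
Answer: 0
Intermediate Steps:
W = 0
W/F(-18, -40) = 0/(-40) = 0*(-1/40) = 0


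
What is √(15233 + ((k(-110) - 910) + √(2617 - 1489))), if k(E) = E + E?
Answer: √(14103 + 2*√282) ≈ 118.90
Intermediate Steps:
k(E) = 2*E
√(15233 + ((k(-110) - 910) + √(2617 - 1489))) = √(15233 + ((2*(-110) - 910) + √(2617 - 1489))) = √(15233 + ((-220 - 910) + √1128)) = √(15233 + (-1130 + 2*√282)) = √(14103 + 2*√282)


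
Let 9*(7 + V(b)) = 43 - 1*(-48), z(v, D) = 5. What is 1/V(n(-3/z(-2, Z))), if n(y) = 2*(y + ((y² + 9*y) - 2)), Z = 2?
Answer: 9/28 ≈ 0.32143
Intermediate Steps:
n(y) = -4 + 2*y² + 20*y (n(y) = 2*(y + (-2 + y² + 9*y)) = 2*(-2 + y² + 10*y) = -4 + 2*y² + 20*y)
V(b) = 28/9 (V(b) = -7 + (43 - 1*(-48))/9 = -7 + (43 + 48)/9 = -7 + (⅑)*91 = -7 + 91/9 = 28/9)
1/V(n(-3/z(-2, Z))) = 1/(28/9) = 9/28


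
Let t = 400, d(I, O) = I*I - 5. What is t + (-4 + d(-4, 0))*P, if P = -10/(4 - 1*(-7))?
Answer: 4330/11 ≈ 393.64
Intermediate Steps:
d(I, O) = -5 + I² (d(I, O) = I² - 5 = -5 + I²)
P = -10/11 (P = -10/(4 + 7) = -10/11 ≈ -0.90909)
t + (-4 + d(-4, 0))*P = 400 + (-4 + (-5 + (-4)²))*(-10/11) = 400 + (-4 + (-5 + 16))*(-10/11) = 400 + (-4 + 11)*(-10/11) = 400 + 7*(-10/11) = 400 - 70/11 = 4330/11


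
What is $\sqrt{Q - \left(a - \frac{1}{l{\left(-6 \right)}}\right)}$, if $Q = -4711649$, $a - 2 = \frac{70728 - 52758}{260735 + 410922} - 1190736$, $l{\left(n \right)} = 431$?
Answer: $\frac{i \sqrt{295056492000301830190406}}{289484167} \approx 1876.4 i$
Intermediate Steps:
$a = - \frac{799764808268}{671657}$ ($a = 2 - \left(1190736 - \frac{70728 - 52758}{260735 + 410922}\right) = 2 - \left(1190736 - \frac{17970}{671657}\right) = 2 + \left(17970 \cdot \frac{1}{671657} - 1190736\right) = 2 + \left(\frac{17970}{671657} - 1190736\right) = 2 - \frac{799766151582}{671657} = - \frac{799764808268}{671657} \approx -1.1907 \cdot 10^{6}$)
$\sqrt{Q - \left(a - \frac{1}{l{\left(-6 \right)}}\right)} = \sqrt{-4711649 + \left(\frac{1}{431} - - \frac{799764808268}{671657}\right)} = \sqrt{-4711649 + \left(\frac{1}{431} + \frac{799764808268}{671657}\right)} = \sqrt{-4711649 + \frac{344698633035165}{289484167}} = \sqrt{- \frac{1019249152926218}{289484167}} = \frac{i \sqrt{295056492000301830190406}}{289484167}$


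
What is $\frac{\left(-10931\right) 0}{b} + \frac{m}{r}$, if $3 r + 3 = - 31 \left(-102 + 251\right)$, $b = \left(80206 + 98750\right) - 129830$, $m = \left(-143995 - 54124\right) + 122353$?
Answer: $\frac{113649}{2311} \approx 49.177$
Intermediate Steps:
$m = -75766$ ($m = -198119 + 122353 = -75766$)
$b = 49126$ ($b = 178956 - 129830 = 49126$)
$r = - \frac{4622}{3}$ ($r = -1 + \frac{\left(-31\right) \left(-102 + 251\right)}{3} = -1 + \frac{\left(-31\right) 149}{3} = -1 + \frac{1}{3} \left(-4619\right) = -1 - \frac{4619}{3} = - \frac{4622}{3} \approx -1540.7$)
$\frac{\left(-10931\right) 0}{b} + \frac{m}{r} = \frac{\left(-10931\right) 0}{49126} - \frac{75766}{- \frac{4622}{3}} = 0 \cdot \frac{1}{49126} - - \frac{113649}{2311} = 0 + \frac{113649}{2311} = \frac{113649}{2311}$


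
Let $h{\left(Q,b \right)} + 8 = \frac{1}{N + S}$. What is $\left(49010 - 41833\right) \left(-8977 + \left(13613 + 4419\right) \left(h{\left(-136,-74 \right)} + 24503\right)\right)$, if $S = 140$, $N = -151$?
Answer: $\frac{34869565463597}{11} \approx 3.17 \cdot 10^{12}$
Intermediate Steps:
$h{\left(Q,b \right)} = - \frac{89}{11}$ ($h{\left(Q,b \right)} = -8 + \frac{1}{-151 + 140} = -8 + \frac{1}{-11} = -8 - \frac{1}{11} = - \frac{89}{11}$)
$\left(49010 - 41833\right) \left(-8977 + \left(13613 + 4419\right) \left(h{\left(-136,-74 \right)} + 24503\right)\right) = \left(49010 - 41833\right) \left(-8977 + \left(13613 + 4419\right) \left(- \frac{89}{11} + 24503\right)\right) = 7177 \left(-8977 + 18032 \cdot \frac{269444}{11}\right) = 7177 \left(-8977 + \frac{4858614208}{11}\right) = 7177 \cdot \frac{4858515461}{11} = \frac{34869565463597}{11}$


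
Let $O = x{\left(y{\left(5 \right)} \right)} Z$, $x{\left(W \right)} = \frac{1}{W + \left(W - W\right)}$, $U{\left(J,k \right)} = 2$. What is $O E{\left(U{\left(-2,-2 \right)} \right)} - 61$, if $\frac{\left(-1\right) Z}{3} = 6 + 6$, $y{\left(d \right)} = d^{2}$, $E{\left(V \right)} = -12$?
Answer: $- \frac{1093}{25} \approx -43.72$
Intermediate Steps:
$Z = -36$ ($Z = - 3 \left(6 + 6\right) = \left(-3\right) 12 = -36$)
$x{\left(W \right)} = \frac{1}{W}$ ($x{\left(W \right)} = \frac{1}{W + 0} = \frac{1}{W}$)
$O = - \frac{36}{25}$ ($O = \frac{1}{5^{2}} \left(-36\right) = \frac{1}{25} \left(-36\right) = - \frac{36}{25} \approx -1.44$)
$O E{\left(U{\left(-2,-2 \right)} \right)} - 61 = \left(- \frac{36}{25}\right) \left(-12\right) - 61 = \frac{432}{25} - 61 = - \frac{1093}{25}$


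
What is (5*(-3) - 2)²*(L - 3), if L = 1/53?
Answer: -45662/53 ≈ -861.55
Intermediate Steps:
L = 1/53 ≈ 0.018868
(5*(-3) - 2)²*(L - 3) = (5*(-3) - 2)²*(1/53 - 3) = (-15 - 2)²*(-158/53) = (-17)²*(-158/53) = 289*(-158/53) = -45662/53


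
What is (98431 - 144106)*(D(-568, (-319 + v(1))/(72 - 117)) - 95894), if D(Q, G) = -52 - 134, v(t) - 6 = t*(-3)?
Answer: 4388454000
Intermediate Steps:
v(t) = 6 - 3*t (v(t) = 6 + t*(-3) = 6 - 3*t)
D(Q, G) = -186
(98431 - 144106)*(D(-568, (-319 + v(1))/(72 - 117)) - 95894) = (98431 - 144106)*(-186 - 95894) = -45675*(-96080) = 4388454000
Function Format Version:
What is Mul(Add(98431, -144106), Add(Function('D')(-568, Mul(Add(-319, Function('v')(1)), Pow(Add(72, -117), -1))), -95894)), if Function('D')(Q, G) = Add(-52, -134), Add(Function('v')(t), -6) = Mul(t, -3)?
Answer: 4388454000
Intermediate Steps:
Function('v')(t) = Add(6, Mul(-3, t)) (Function('v')(t) = Add(6, Mul(t, -3)) = Add(6, Mul(-3, t)))
Function('D')(Q, G) = -186
Mul(Add(98431, -144106), Add(Function('D')(-568, Mul(Add(-319, Function('v')(1)), Pow(Add(72, -117), -1))), -95894)) = Mul(Add(98431, -144106), Add(-186, -95894)) = Mul(-45675, -96080) = 4388454000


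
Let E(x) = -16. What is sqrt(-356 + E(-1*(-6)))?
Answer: 2*I*sqrt(93) ≈ 19.287*I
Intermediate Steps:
sqrt(-356 + E(-1*(-6))) = sqrt(-356 - 16) = sqrt(-372) = 2*I*sqrt(93)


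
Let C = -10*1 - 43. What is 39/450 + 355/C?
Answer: -52561/7950 ≈ -6.6115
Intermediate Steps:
C = -53 (C = -10 - 43 = -53)
39/450 + 355/C = 39/450 + 355/(-53) = 39*(1/450) + 355*(-1/53) = 13/150 - 355/53 = -52561/7950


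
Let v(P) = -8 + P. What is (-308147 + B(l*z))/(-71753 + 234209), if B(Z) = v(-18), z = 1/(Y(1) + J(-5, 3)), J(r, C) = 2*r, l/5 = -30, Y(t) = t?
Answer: -308173/162456 ≈ -1.8970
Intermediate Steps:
l = -150 (l = 5*(-30) = -150)
z = -⅑ (z = 1/(1 + 2*(-5)) = 1/(1 - 10) = 1/(-9) = -⅑ ≈ -0.11111)
B(Z) = -26 (B(Z) = -8 - 18 = -26)
(-308147 + B(l*z))/(-71753 + 234209) = (-308147 - 26)/(-71753 + 234209) = -308173/162456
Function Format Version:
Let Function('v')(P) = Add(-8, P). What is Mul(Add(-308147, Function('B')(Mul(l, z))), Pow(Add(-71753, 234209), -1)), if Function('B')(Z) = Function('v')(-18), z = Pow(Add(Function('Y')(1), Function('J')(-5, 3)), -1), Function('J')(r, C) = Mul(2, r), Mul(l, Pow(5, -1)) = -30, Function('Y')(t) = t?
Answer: Rational(-308173, 162456) ≈ -1.8970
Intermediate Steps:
l = -150 (l = Mul(5, -30) = -150)
z = Rational(-1, 9) (z = Pow(Add(1, Mul(2, -5)), -1) = Pow(Add(1, -10), -1) = Pow(-9, -1) = Rational(-1, 9) ≈ -0.11111)
Function('B')(Z) = -26 (Function('B')(Z) = Add(-8, -18) = -26)
Mul(Add(-308147, Function('B')(Mul(l, z))), Pow(Add(-71753, 234209), -1)) = Mul(Add(-308147, -26), Pow(Add(-71753, 234209), -1)) = Mul(-308173, Pow(162456, -1)) = Mul(-308173, Rational(1, 162456)) = Rational(-308173, 162456)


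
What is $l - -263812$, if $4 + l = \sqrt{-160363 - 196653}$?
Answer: $263808 + 2 i \sqrt{89254} \approx 2.6381 \cdot 10^{5} + 597.51 i$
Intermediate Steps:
$l = -4 + 2 i \sqrt{89254}$ ($l = -4 + \sqrt{-160363 - 196653} = -4 + \sqrt{-357016} = -4 + 2 i \sqrt{89254} \approx -4.0 + 597.51 i$)
$l - -263812 = \left(-4 + 2 i \sqrt{89254}\right) - -263812 = \left(-4 + 2 i \sqrt{89254}\right) + 263812 = 263808 + 2 i \sqrt{89254}$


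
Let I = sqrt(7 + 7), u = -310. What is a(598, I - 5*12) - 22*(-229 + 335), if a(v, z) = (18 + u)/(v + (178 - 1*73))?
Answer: -1639688/703 ≈ -2332.4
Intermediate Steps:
I = sqrt(14) ≈ 3.7417
a(v, z) = -292/(105 + v) (a(v, z) = (18 - 310)/(v + (178 - 1*73)) = -292/(v + (178 - 73)) = -292/(v + 105) = -292/(105 + v))
a(598, I - 5*12) - 22*(-229 + 335) = -292/(105 + 598) - 22*(-229 + 335) = -292/703 - 22*106 = -292*1/703 - 1*2332 = -292/703 - 2332 = -1639688/703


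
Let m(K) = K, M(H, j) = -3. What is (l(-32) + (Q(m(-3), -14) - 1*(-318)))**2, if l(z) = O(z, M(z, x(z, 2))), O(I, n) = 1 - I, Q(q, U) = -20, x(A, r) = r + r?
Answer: 109561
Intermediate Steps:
x(A, r) = 2*r
l(z) = 1 - z
(l(-32) + (Q(m(-3), -14) - 1*(-318)))**2 = ((1 - 1*(-32)) + (-20 - 1*(-318)))**2 = ((1 + 32) + (-20 + 318))**2 = (33 + 298)**2 = 331**2 = 109561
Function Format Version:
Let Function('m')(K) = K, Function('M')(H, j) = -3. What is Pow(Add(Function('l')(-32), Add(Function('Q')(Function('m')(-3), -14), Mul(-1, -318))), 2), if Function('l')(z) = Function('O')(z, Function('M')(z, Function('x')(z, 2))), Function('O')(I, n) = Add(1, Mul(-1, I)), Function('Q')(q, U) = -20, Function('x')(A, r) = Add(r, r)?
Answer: 109561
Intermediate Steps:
Function('x')(A, r) = Mul(2, r)
Function('l')(z) = Add(1, Mul(-1, z))
Pow(Add(Function('l')(-32), Add(Function('Q')(Function('m')(-3), -14), Mul(-1, -318))), 2) = Pow(Add(Add(1, Mul(-1, -32)), Add(-20, Mul(-1, -318))), 2) = Pow(Add(Add(1, 32), Add(-20, 318)), 2) = Pow(Add(33, 298), 2) = Pow(331, 2) = 109561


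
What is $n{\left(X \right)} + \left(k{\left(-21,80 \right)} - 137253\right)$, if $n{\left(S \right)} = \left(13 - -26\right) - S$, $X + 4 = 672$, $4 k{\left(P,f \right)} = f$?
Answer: $-137862$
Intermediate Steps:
$k{\left(P,f \right)} = \frac{f}{4}$
$X = 668$ ($X = -4 + 672 = 668$)
$n{\left(S \right)} = 39 - S$ ($n{\left(S \right)} = \left(13 + 26\right) - S = 39 - S$)
$n{\left(X \right)} + \left(k{\left(-21,80 \right)} - 137253\right) = \left(39 - 668\right) + \left(\frac{1}{4} \cdot 80 - 137253\right) = \left(39 - 668\right) + \left(20 - 137253\right) = -629 - 137233 = -137862$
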